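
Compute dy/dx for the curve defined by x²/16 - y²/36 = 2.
Differentiate the relation implicitly: treat y = y(x) and apply the chain rule, so every y-derivative picks up a y' = dy/dx factor.

With everything moved to the left-hand side, differentiate term by term:
  d/dx[x^2/16] = x/8
  d/dx[-y^2/36] = -y·y'/18
  d/dx[-2] = 0

Separating the contributions that come from x directly and those that come through y:
  without y':      x/8
  multiplying y':  -y/18

so (x/8) + (-y/18)·y' = 0, and therefore
  dy/dx = -(x/8)/(-y/18) = 9x/(4y)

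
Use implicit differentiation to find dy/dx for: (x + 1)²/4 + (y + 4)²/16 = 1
Apply d/dx to both sides, remembering that y depends on x. Each occurrence of y therefore brings in a y' = dy/dx via the chain rule.

With F(x, y) equal to the left-hand side minus the right, differentiate F term by term:
  d/dx[(x + 1)^2/4] = x/2 + 1/2
  d/dx[(y + 4)^2/16] = y'(y + 4)/8
  d/dx[-1] = 0
Adding these up, d/dx[F] = 0 becomes
  (x/2 + 1/2) + (y/8 + 1/2)·y' = 0,
so isolating y',
  dy/dx = -(x/2 + 1/2)/(y/8 + 1/2)
        = -((x + 1)/2)/((y + 4)/8) = 4(-x - 1)/(y + 4)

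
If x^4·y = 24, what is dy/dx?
Take d/dx of both sides. Since y is implicitly a function of x, the chain rule attaches a y' = dy/dx factor whenever we differentiate through y.

Set F(x, y) = (left side) − (right side), so the curve is F = 0. Differentiating each term of F:
  d/dx[x^4y] = x^4·y' + 4x^3y
  d/dx[-24] = 0

Collecting, the y'-free part is the partial derivative in x and the y' coefficient is the partial derivative in y:
  ∂F/∂x = 4x^3y
  ∂F/∂y = x^4

so d/dx[F(x, y(x))] = ∂F/∂x + (∂F/∂y)·y' = 0. Rearranging,
  dy/dx = -(∂F/∂x)/(∂F/∂y) = -(4x^3y)/(x^4) = -4y/x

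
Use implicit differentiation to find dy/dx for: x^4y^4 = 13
Apply d/dx to both sides, remembering that y depends on x. Each occurrence of y therefore brings in a y' = dy/dx via the chain rule.

With F(x, y) equal to the left-hand side minus the right, differentiate F term by term:
  d/dx[x^4y^4] = 4x^4y^3·y' + 4x^3y^4
  d/dx[-13] = 0
Adding these up, d/dx[F] = 0 becomes
  (4x^3y^4) + (4x^4y^3)·y' = 0,
so isolating y',
  dy/dx = -(4x^3y^4)/(4x^4y^3) = -y/x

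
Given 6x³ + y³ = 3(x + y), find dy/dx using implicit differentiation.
Differentiate the relation implicitly: treat y = y(x) and apply the chain rule, so every y-derivative picks up a y' = dy/dx factor.

With everything moved to the left-hand side, differentiate term by term:
  d/dx[6x^3] = 18x^2
  d/dx[-3x] = -3
  d/dx[y^3] = 3y^2·y'
  d/dx[-3y] = -3·y'

Separating the contributions that come from x directly and those that come through y:
  without y':      18x^2 - 3
  multiplying y':  3y^2 - 3

so (18x^2 - 3) + (3y^2 - 3)·y' = 0, and therefore
  dy/dx = -(18x^2 - 3)/(3y^2 - 3) = (1 - 6x^2)/(y^2 - 1)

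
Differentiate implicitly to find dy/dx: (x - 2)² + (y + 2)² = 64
Differentiate the relation implicitly: treat y = y(x) and apply the chain rule, so every y-derivative picks up a y' = dy/dx factor.

With everything moved to the left-hand side, differentiate term by term:
  d/dx[(x - 2)^2] = 2x - 4
  d/dx[(y + 2)^2] = 2·y'(y + 2)
  d/dx[-64] = 0

Separating the contributions that come from x directly and those that come through y:
  without y':      2x - 4
  multiplying y':  2y + 4

so (2x - 4) + (2y + 4)·y' = 0, and therefore
  dy/dx = -(2x - 4)/(2y + 4) = (2 - x)/(y + 2)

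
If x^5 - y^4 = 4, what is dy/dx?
Differentiate both sides with respect to x, treating y as y(x). By the chain rule, any term containing y contributes a factor of y' = dy/dx when we differentiate it.

Move every term to one side and write the relation as F(x, y) = 0. Term by term,
  d/dx[x^5] = 5x^4
  d/dx[-y^4] = -4y^3·y'
  d/dx[-4] = 0

The pieces without y' make up ∂F/∂x and the coefficient of y' is ∂F/∂y:
  ∂F/∂x = 5x^4,
  ∂F/∂y = -4y^3.

Since d/dx[F] = ∂F/∂x + (∂F/∂y)·y' = 0, solve for y':
  (∂F/∂y)·y' = -∂F/∂x
  dy/dx = -(∂F/∂x)/(∂F/∂y) = -(5x^4)/(-4y^3) = 5x^4/(4y^3)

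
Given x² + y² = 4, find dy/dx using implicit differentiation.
Apply d/dx to both sides, remembering that y depends on x. Each occurrence of y therefore brings in a y' = dy/dx via the chain rule.

With F(x, y) equal to the left-hand side minus the right, differentiate F term by term:
  d/dx[x^2] = 2x
  d/dx[y^2] = 2y·y'
  d/dx[-4] = 0
Adding these up, d/dx[F] = 0 becomes
  (2x) + (2y)·y' = 0,
so isolating y',
  dy/dx = -(2x)/(2y) = -x/y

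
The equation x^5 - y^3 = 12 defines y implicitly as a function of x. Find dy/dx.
Differentiate both sides with respect to x, treating y as y(x). By the chain rule, any term containing y contributes a factor of y' = dy/dx when we differentiate it.

Move every term to one side and write the relation as F(x, y) = 0. Term by term,
  d/dx[x^5] = 5x^4
  d/dx[-y^3] = -3y^2·y'
  d/dx[-12] = 0

The pieces without y' make up ∂F/∂x and the coefficient of y' is ∂F/∂y:
  ∂F/∂x = 5x^4,
  ∂F/∂y = -3y^2.

Since d/dx[F] = ∂F/∂x + (∂F/∂y)·y' = 0, solve for y':
  (∂F/∂y)·y' = -∂F/∂x
  dy/dx = -(∂F/∂x)/(∂F/∂y) = -(5x^4)/(-3y^2) = 5x^4/(3y^2)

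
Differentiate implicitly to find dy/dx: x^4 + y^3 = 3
Apply d/dx to both sides, remembering that y depends on x. Each occurrence of y therefore brings in a y' = dy/dx via the chain rule.

With F(x, y) equal to the left-hand side minus the right, differentiate F term by term:
  d/dx[x^4] = 4x^3
  d/dx[y^3] = 3y^2·y'
  d/dx[-3] = 0
Adding these up, d/dx[F] = 0 becomes
  (4x^3) + (3y^2)·y' = 0,
so isolating y',
  dy/dx = -(4x^3)/(3y^2) = -4x^3/(3y^2)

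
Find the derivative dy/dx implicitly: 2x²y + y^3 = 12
Differentiate both sides with respect to x, treating y as y(x). By the chain rule, any term containing y contributes a factor of y' = dy/dx when we differentiate it.

Move every term to one side and write the relation as F(x, y) = 0. Term by term,
  d/dx[2x^2y] = 2x^2·y' + 4xy
  d/dx[y^3] = 3y^2·y'
  d/dx[-12] = 0

The pieces without y' make up ∂F/∂x and the coefficient of y' is ∂F/∂y:
  ∂F/∂x = 4xy,
  ∂F/∂y = 2x^2 + 3y^2.

Since d/dx[F] = ∂F/∂x + (∂F/∂y)·y' = 0, solve for y':
  (∂F/∂y)·y' = -∂F/∂x
  dy/dx = -(∂F/∂x)/(∂F/∂y) = -(4xy)/(2x^2 + 3y^2) = -4xy/(2x^2 + 3y^2)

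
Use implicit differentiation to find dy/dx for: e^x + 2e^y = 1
Take d/dx of both sides. Since y is implicitly a function of x, the chain rule attaches a y' = dy/dx factor whenever we differentiate through y.

Set F(x, y) = (left side) − (right side), so the curve is F = 0. Differentiating each term of F:
  d/dx[e^(x)] = e^(x)
  d/dx[2e^(y)] = 2·y'·e^(y)
  d/dx[-1] = 0

Collecting, the y'-free part is the partial derivative in x and the y' coefficient is the partial derivative in y:
  ∂F/∂x = e^(x)
  ∂F/∂y = 2e^(y)

so d/dx[F(x, y(x))] = ∂F/∂x + (∂F/∂y)·y' = 0. Rearranging,
  dy/dx = -(∂F/∂x)/(∂F/∂y) = -(e^(x))/(2e^(y)) = -e^(x - y)/2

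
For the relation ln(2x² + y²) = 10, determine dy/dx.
Apply d/dx to both sides, remembering that y depends on x. Each occurrence of y therefore brings in a y' = dy/dx via the chain rule.

With F(x, y) equal to the left-hand side minus the right, differentiate F term by term:
  d/dx[ln(2x^2 + y^2)] = (4x + 2y·y')/(2x^2 + y^2)
  d/dx[-10] = 0
Adding these up, d/dx[F] = 0 becomes
  (4x/(2x^2 + y^2)) + (2y/(2x^2 + y^2))·y' = 0,
so isolating y',
  dy/dx = -(4x/(2x^2 + y^2))/(2y/(2x^2 + y^2)) = -2x/y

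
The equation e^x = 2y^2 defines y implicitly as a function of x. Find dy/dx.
Differentiate the relation implicitly: treat y = y(x) and apply the chain rule, so every y-derivative picks up a y' = dy/dx factor.

With everything moved to the left-hand side, differentiate term by term:
  d/dx[-2y^2] = -4y·y'
  d/dx[e^(x)] = e^(x)

Separating the contributions that come from x directly and those that come through y:
  without y':      e^(x)
  multiplying y':  -4y

so (e^(x)) + (-4y)·y' = 0, and therefore
  dy/dx = -(e^(x))/(-4y) = e^(x)/(4y)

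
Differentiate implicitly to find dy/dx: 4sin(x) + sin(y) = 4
Differentiate the relation implicitly: treat y = y(x) and apply the chain rule, so every y-derivative picks up a y' = dy/dx factor.

With everything moved to the left-hand side, differentiate term by term:
  d/dx[4sin(x)] = 4cos(x)
  d/dx[sin(y)] = y'·cos(y)
  d/dx[-4] = 0

Separating the contributions that come from x directly and those that come through y:
  without y':      4cos(x)
  multiplying y':  cos(y)

so (4cos(x)) + (cos(y))·y' = 0, and therefore
  dy/dx = -(4cos(x))/(cos(y)) = -4cos(x)/cos(y)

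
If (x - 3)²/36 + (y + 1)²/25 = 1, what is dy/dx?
Differentiate both sides with respect to x, treating y as y(x). By the chain rule, any term containing y contributes a factor of y' = dy/dx when we differentiate it.

Move every term to one side and write the relation as F(x, y) = 0. Term by term,
  d/dx[(x - 3)^2/36] = x/18 - 1/6
  d/dx[(y + 1)^2/25] = 2·y'(y + 1)/25
  d/dx[-1] = 0

The pieces without y' make up ∂F/∂x and the coefficient of y' is ∂F/∂y:
  ∂F/∂x = x/18 - 1/6,
  ∂F/∂y = 2y/25 + 2/25.

Since d/dx[F] = ∂F/∂x + (∂F/∂y)·y' = 0, solve for y':
  (∂F/∂y)·y' = -∂F/∂x
  dy/dx = -(∂F/∂x)/(∂F/∂y) = -(x/18 - 1/6)/(2y/25 + 2/25)
        = -((x - 3)/18)/(2(y + 1)/25) = 25(3 - x)/(36(y + 1))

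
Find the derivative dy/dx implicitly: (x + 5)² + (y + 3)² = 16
Take d/dx of both sides. Since y is implicitly a function of x, the chain rule attaches a y' = dy/dx factor whenever we differentiate through y.

Set F(x, y) = (left side) − (right side), so the curve is F = 0. Differentiating each term of F:
  d/dx[(x + 5)^2] = 2x + 10
  d/dx[(y + 3)^2] = 2·y'(y + 3)
  d/dx[-16] = 0

Collecting, the y'-free part is the partial derivative in x and the y' coefficient is the partial derivative in y:
  ∂F/∂x = 2x + 10
  ∂F/∂y = 2y + 6

so d/dx[F(x, y(x))] = ∂F/∂x + (∂F/∂y)·y' = 0. Rearranging,
  dy/dx = -(∂F/∂x)/(∂F/∂y) = -(2x + 10)/(2y + 6) = (-x - 5)/(y + 3)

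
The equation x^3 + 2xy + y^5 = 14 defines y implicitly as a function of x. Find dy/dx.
Differentiate the relation implicitly: treat y = y(x) and apply the chain rule, so every y-derivative picks up a y' = dy/dx factor.

With everything moved to the left-hand side, differentiate term by term:
  d/dx[x^3] = 3x^2
  d/dx[2xy] = 2x·y' + 2y
  d/dx[y^5] = 5y^4·y'
  d/dx[-14] = 0

Separating the contributions that come from x directly and those that come through y:
  without y':      3x^2 + 2y
  multiplying y':  2x + 5y^4

so (3x^2 + 2y) + (2x + 5y^4)·y' = 0, and therefore
  dy/dx = -(3x^2 + 2y)/(2x + 5y^4) = (-3x^2 - 2y)/(2x + 5y^4)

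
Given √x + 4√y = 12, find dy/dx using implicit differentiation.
Take d/dx of both sides. Since y is implicitly a function of x, the chain rule attaches a y' = dy/dx factor whenever we differentiate through y.

Set F(x, y) = (left side) − (right side), so the curve is F = 0. Differentiating each term of F:
  d/dx[√(x)] = 1/(2√(x))
  d/dx[4√(y)] = 2·y'/√(y)
  d/dx[-12] = 0

Collecting, the y'-free part is the partial derivative in x and the y' coefficient is the partial derivative in y:
  ∂F/∂x = 1/(2√(x))
  ∂F/∂y = 2/√(y)

so d/dx[F(x, y(x))] = ∂F/∂x + (∂F/∂y)·y' = 0. Rearranging,
  dy/dx = -(∂F/∂x)/(∂F/∂y) = -(1/(2√(x)))/(2/√(y)) = -√(y)/(4√(x))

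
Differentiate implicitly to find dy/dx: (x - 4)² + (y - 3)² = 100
Differentiate both sides with respect to x, treating y as y(x). By the chain rule, any term containing y contributes a factor of y' = dy/dx when we differentiate it.

Move every term to one side and write the relation as F(x, y) = 0. Term by term,
  d/dx[(x - 4)^2] = 2x - 8
  d/dx[(y - 3)^2] = 2·y'(y - 3)
  d/dx[-100] = 0

The pieces without y' make up ∂F/∂x and the coefficient of y' is ∂F/∂y:
  ∂F/∂x = 2x - 8,
  ∂F/∂y = 2y - 6.

Since d/dx[F] = ∂F/∂x + (∂F/∂y)·y' = 0, solve for y':
  (∂F/∂y)·y' = -∂F/∂x
  dy/dx = -(∂F/∂x)/(∂F/∂y) = -(2x - 8)/(2y - 6) = (4 - x)/(y - 3)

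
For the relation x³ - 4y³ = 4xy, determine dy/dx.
Differentiate both sides with respect to x, treating y as y(x). By the chain rule, any term containing y contributes a factor of y' = dy/dx when we differentiate it.

Move every term to one side and write the relation as F(x, y) = 0. Term by term,
  d/dx[x^3] = 3x^2
  d/dx[-4xy] = -4x·y' - 4y
  d/dx[-4y^3] = -12y^2·y'

The pieces without y' make up ∂F/∂x and the coefficient of y' is ∂F/∂y:
  ∂F/∂x = 3x^2 - 4y,
  ∂F/∂y = -4x - 12y^2.

Since d/dx[F] = ∂F/∂x + (∂F/∂y)·y' = 0, solve for y':
  (∂F/∂y)·y' = -∂F/∂x
  dy/dx = -(∂F/∂x)/(∂F/∂y) = -(3x^2 - 4y)/(-4x - 12y^2) = (3x^2/4 - y)/(x + 3y^2)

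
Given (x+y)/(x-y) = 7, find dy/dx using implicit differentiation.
Apply d/dx to both sides, remembering that y depends on x. Each occurrence of y therefore brings in a y' = dy/dx via the chain rule.

With F(x, y) equal to the left-hand side minus the right, differentiate F term by term:
  d/dx[(x + y)/(x - y)] = (y' + 1)/(x - y) + (x + y)(y' - 1)/(x - y)^2
  d/dx[-7] = 0
Adding these up, d/dx[F] = 0 becomes
  (1/(x - y) - (x + y)/(x - y)^2) + (1/(x - y) + (x + y)/(x - y)^2)·y' = 0,
so isolating y',
  dy/dx = -(1/(x - y) - (x + y)/(x - y)^2)/(1/(x - y) + (x + y)/(x - y)^2)
        = -(-2y/(x - y)^2)/(2x/(x - y)^2) = y/x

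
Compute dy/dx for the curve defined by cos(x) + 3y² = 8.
Apply d/dx to both sides, remembering that y depends on x. Each occurrence of y therefore brings in a y' = dy/dx via the chain rule.

With F(x, y) equal to the left-hand side minus the right, differentiate F term by term:
  d/dx[3y^2] = 6y·y'
  d/dx[cos(x)] = -sin(x)
  d/dx[-8] = 0
Adding these up, d/dx[F] = 0 becomes
  (-sin(x)) + (6y)·y' = 0,
so isolating y',
  dy/dx = -(-sin(x))/(6y) = sin(x)/(6y)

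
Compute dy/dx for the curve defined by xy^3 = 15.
Differentiate the relation implicitly: treat y = y(x) and apply the chain rule, so every y-derivative picks up a y' = dy/dx factor.

With everything moved to the left-hand side, differentiate term by term:
  d/dx[xy^3] = 3xy^2·y' + y^3
  d/dx[-15] = 0

Separating the contributions that come from x directly and those that come through y:
  without y':      y^3
  multiplying y':  3xy^2

so (y^3) + (3xy^2)·y' = 0, and therefore
  dy/dx = -(y^3)/(3xy^2) = -y/(3x)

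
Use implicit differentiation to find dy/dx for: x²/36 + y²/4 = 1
Apply d/dx to both sides, remembering that y depends on x. Each occurrence of y therefore brings in a y' = dy/dx via the chain rule.

With F(x, y) equal to the left-hand side minus the right, differentiate F term by term:
  d/dx[x^2/36] = x/18
  d/dx[y^2/4] = y·y'/2
  d/dx[-1] = 0
Adding these up, d/dx[F] = 0 becomes
  (x/18) + (y/2)·y' = 0,
so isolating y',
  dy/dx = -(x/18)/(y/2) = -x/(9y)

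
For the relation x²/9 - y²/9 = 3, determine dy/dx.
Differentiate the relation implicitly: treat y = y(x) and apply the chain rule, so every y-derivative picks up a y' = dy/dx factor.

With everything moved to the left-hand side, differentiate term by term:
  d/dx[x^2/9] = 2x/9
  d/dx[-y^2/9] = -2y·y'/9
  d/dx[-3] = 0

Separating the contributions that come from x directly and those that come through y:
  without y':      2x/9
  multiplying y':  -2y/9

so (2x/9) + (-2y/9)·y' = 0, and therefore
  dy/dx = -(2x/9)/(-2y/9) = x/y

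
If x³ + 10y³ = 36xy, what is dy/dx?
Apply d/dx to both sides, remembering that y depends on x. Each occurrence of y therefore brings in a y' = dy/dx via the chain rule.

With F(x, y) equal to the left-hand side minus the right, differentiate F term by term:
  d/dx[x^3] = 3x^2
  d/dx[-36xy] = -36x·y' - 36y
  d/dx[10y^3] = 30y^2·y'
Adding these up, d/dx[F] = 0 becomes
  (3x^2 - 36y) + (-36x + 30y^2)·y' = 0,
so isolating y',
  dy/dx = -(3x^2 - 36y)/(-36x + 30y^2) = (x^2 - 12y)/(2(6x - 5y^2))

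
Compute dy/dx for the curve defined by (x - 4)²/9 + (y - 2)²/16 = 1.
Take d/dx of both sides. Since y is implicitly a function of x, the chain rule attaches a y' = dy/dx factor whenever we differentiate through y.

Set F(x, y) = (left side) − (right side), so the curve is F = 0. Differentiating each term of F:
  d/dx[(x - 4)^2/9] = 2x/9 - 8/9
  d/dx[(y - 2)^2/16] = y'(y - 2)/8
  d/dx[-1] = 0

Collecting, the y'-free part is the partial derivative in x and the y' coefficient is the partial derivative in y:
  ∂F/∂x = 2x/9 - 8/9
  ∂F/∂y = y/8 - 1/4

so d/dx[F(x, y(x))] = ∂F/∂x + (∂F/∂y)·y' = 0. Rearranging,
  dy/dx = -(∂F/∂x)/(∂F/∂y) = -(2x/9 - 8/9)/(y/8 - 1/4)
        = -(2(x - 4)/9)/((y - 2)/8) = 16(4 - x)/(9(y - 2))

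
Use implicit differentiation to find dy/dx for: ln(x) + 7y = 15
Differentiate the relation implicitly: treat y = y(x) and apply the chain rule, so every y-derivative picks up a y' = dy/dx factor.

With everything moved to the left-hand side, differentiate term by term:
  d/dx[7y] = 7·y'
  d/dx[ln(x)] = 1/x
  d/dx[-15] = 0

Separating the contributions that come from x directly and those that come through y:
  without y':      1/x
  multiplying y':  7

so (1/x) + (7)·y' = 0, and therefore
  dy/dx = -(1/x)/(7) = -1/(7x)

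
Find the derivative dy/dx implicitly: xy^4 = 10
Differentiate both sides with respect to x, treating y as y(x). By the chain rule, any term containing y contributes a factor of y' = dy/dx when we differentiate it.

Move every term to one side and write the relation as F(x, y) = 0. Term by term,
  d/dx[xy^4] = 4xy^3·y' + y^4
  d/dx[-10] = 0

The pieces without y' make up ∂F/∂x and the coefficient of y' is ∂F/∂y:
  ∂F/∂x = y^4,
  ∂F/∂y = 4xy^3.

Since d/dx[F] = ∂F/∂x + (∂F/∂y)·y' = 0, solve for y':
  (∂F/∂y)·y' = -∂F/∂x
  dy/dx = -(∂F/∂x)/(∂F/∂y) = -(y^4)/(4xy^3) = -y/(4x)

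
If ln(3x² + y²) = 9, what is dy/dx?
Differentiate both sides with respect to x, treating y as y(x). By the chain rule, any term containing y contributes a factor of y' = dy/dx when we differentiate it.

Move every term to one side and write the relation as F(x, y) = 0. Term by term,
  d/dx[ln(3x^2 + y^2)] = (6x + 2y·y')/(3x^2 + y^2)
  d/dx[-9] = 0

The pieces without y' make up ∂F/∂x and the coefficient of y' is ∂F/∂y:
  ∂F/∂x = 6x/(3x^2 + y^2),
  ∂F/∂y = 2y/(3x^2 + y^2).

Since d/dx[F] = ∂F/∂x + (∂F/∂y)·y' = 0, solve for y':
  (∂F/∂y)·y' = -∂F/∂x
  dy/dx = -(∂F/∂x)/(∂F/∂y) = -(6x/(3x^2 + y^2))/(2y/(3x^2 + y^2)) = -3x/y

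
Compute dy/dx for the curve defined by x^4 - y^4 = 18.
Differentiate the relation implicitly: treat y = y(x) and apply the chain rule, so every y-derivative picks up a y' = dy/dx factor.

With everything moved to the left-hand side, differentiate term by term:
  d/dx[x^4] = 4x^3
  d/dx[-y^4] = -4y^3·y'
  d/dx[-18] = 0

Separating the contributions that come from x directly and those that come through y:
  without y':      4x^3
  multiplying y':  -4y^3

so (4x^3) + (-4y^3)·y' = 0, and therefore
  dy/dx = -(4x^3)/(-4y^3) = x^3/y^3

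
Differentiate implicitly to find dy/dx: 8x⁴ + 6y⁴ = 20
Apply d/dx to both sides, remembering that y depends on x. Each occurrence of y therefore brings in a y' = dy/dx via the chain rule.

With F(x, y) equal to the left-hand side minus the right, differentiate F term by term:
  d/dx[8x^4] = 32x^3
  d/dx[6y^4] = 24y^3·y'
  d/dx[-20] = 0
Adding these up, d/dx[F] = 0 becomes
  (32x^3) + (24y^3)·y' = 0,
so isolating y',
  dy/dx = -(32x^3)/(24y^3) = -4x^3/(3y^3)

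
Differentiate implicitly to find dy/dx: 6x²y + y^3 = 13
Take d/dx of both sides. Since y is implicitly a function of x, the chain rule attaches a y' = dy/dx factor whenever we differentiate through y.

Set F(x, y) = (left side) − (right side), so the curve is F = 0. Differentiating each term of F:
  d/dx[6x^2y] = 6x^2·y' + 12xy
  d/dx[y^3] = 3y^2·y'
  d/dx[-13] = 0

Collecting, the y'-free part is the partial derivative in x and the y' coefficient is the partial derivative in y:
  ∂F/∂x = 12xy
  ∂F/∂y = 6x^2 + 3y^2

so d/dx[F(x, y(x))] = ∂F/∂x + (∂F/∂y)·y' = 0. Rearranging,
  dy/dx = -(∂F/∂x)/(∂F/∂y) = -(12xy)/(6x^2 + 3y^2) = -4xy/(2x^2 + y^2)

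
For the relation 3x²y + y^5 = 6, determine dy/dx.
Take d/dx of both sides. Since y is implicitly a function of x, the chain rule attaches a y' = dy/dx factor whenever we differentiate through y.

Set F(x, y) = (left side) − (right side), so the curve is F = 0. Differentiating each term of F:
  d/dx[3x^2y] = 3x^2·y' + 6xy
  d/dx[y^5] = 5y^4·y'
  d/dx[-6] = 0

Collecting, the y'-free part is the partial derivative in x and the y' coefficient is the partial derivative in y:
  ∂F/∂x = 6xy
  ∂F/∂y = 3x^2 + 5y^4

so d/dx[F(x, y(x))] = ∂F/∂x + (∂F/∂y)·y' = 0. Rearranging,
  dy/dx = -(∂F/∂x)/(∂F/∂y) = -(6xy)/(3x^2 + 5y^4) = -6xy/(3x^2 + 5y^4)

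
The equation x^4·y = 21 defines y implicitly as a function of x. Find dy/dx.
Differentiate the relation implicitly: treat y = y(x) and apply the chain rule, so every y-derivative picks up a y' = dy/dx factor.

With everything moved to the left-hand side, differentiate term by term:
  d/dx[x^4y] = x^4·y' + 4x^3y
  d/dx[-21] = 0

Separating the contributions that come from x directly and those that come through y:
  without y':      4x^3y
  multiplying y':  x^4

so (4x^3y) + (x^4)·y' = 0, and therefore
  dy/dx = -(4x^3y)/(x^4) = -4y/x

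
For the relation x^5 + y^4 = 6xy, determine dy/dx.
Differentiate the relation implicitly: treat y = y(x) and apply the chain rule, so every y-derivative picks up a y' = dy/dx factor.

With everything moved to the left-hand side, differentiate term by term:
  d/dx[x^5] = 5x^4
  d/dx[-6xy] = -6x·y' - 6y
  d/dx[y^4] = 4y^3·y'

Separating the contributions that come from x directly and those that come through y:
  without y':      5x^4 - 6y
  multiplying y':  -6x + 4y^3

so (5x^4 - 6y) + (-6x + 4y^3)·y' = 0, and therefore
  dy/dx = -(5x^4 - 6y)/(-6x + 4y^3) = (5x^4 - 6y)/(2(3x - 2y^3))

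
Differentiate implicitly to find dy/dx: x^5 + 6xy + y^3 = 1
Differentiate both sides with respect to x, treating y as y(x). By the chain rule, any term containing y contributes a factor of y' = dy/dx when we differentiate it.

Move every term to one side and write the relation as F(x, y) = 0. Term by term,
  d/dx[x^5] = 5x^4
  d/dx[6xy] = 6x·y' + 6y
  d/dx[y^3] = 3y^2·y'
  d/dx[-1] = 0

The pieces without y' make up ∂F/∂x and the coefficient of y' is ∂F/∂y:
  ∂F/∂x = 5x^4 + 6y,
  ∂F/∂y = 6x + 3y^2.

Since d/dx[F] = ∂F/∂x + (∂F/∂y)·y' = 0, solve for y':
  (∂F/∂y)·y' = -∂F/∂x
  dy/dx = -(∂F/∂x)/(∂F/∂y) = -(5x^4 + 6y)/(6x + 3y^2) = (-5x^4 - 6y)/(3(2x + y^2))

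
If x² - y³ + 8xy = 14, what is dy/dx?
Differentiate both sides with respect to x, treating y as y(x). By the chain rule, any term containing y contributes a factor of y' = dy/dx when we differentiate it.

Move every term to one side and write the relation as F(x, y) = 0. Term by term,
  d/dx[x^2] = 2x
  d/dx[8xy] = 8x·y' + 8y
  d/dx[-y^3] = -3y^2·y'
  d/dx[-14] = 0

The pieces without y' make up ∂F/∂x and the coefficient of y' is ∂F/∂y:
  ∂F/∂x = 2x + 8y,
  ∂F/∂y = 8x - 3y^2.

Since d/dx[F] = ∂F/∂x + (∂F/∂y)·y' = 0, solve for y':
  (∂F/∂y)·y' = -∂F/∂x
  dy/dx = -(∂F/∂x)/(∂F/∂y) = -(2x + 8y)/(8x - 3y^2) = 2(-x - 4y)/(8x - 3y^2)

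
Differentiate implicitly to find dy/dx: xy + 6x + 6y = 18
Apply d/dx to both sides, remembering that y depends on x. Each occurrence of y therefore brings in a y' = dy/dx via the chain rule.

With F(x, y) equal to the left-hand side minus the right, differentiate F term by term:
  d/dx[xy] = x·y' + y
  d/dx[6x] = 6
  d/dx[6y] = 6·y'
  d/dx[-18] = 0
Adding these up, d/dx[F] = 0 becomes
  (y + 6) + (x + 6)·y' = 0,
so isolating y',
  dy/dx = -(y + 6)/(x + 6) = (-y - 6)/(x + 6)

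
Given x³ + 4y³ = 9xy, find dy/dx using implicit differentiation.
Take d/dx of both sides. Since y is implicitly a function of x, the chain rule attaches a y' = dy/dx factor whenever we differentiate through y.

Set F(x, y) = (left side) − (right side), so the curve is F = 0. Differentiating each term of F:
  d/dx[x^3] = 3x^2
  d/dx[-9xy] = -9x·y' - 9y
  d/dx[4y^3] = 12y^2·y'

Collecting, the y'-free part is the partial derivative in x and the y' coefficient is the partial derivative in y:
  ∂F/∂x = 3x^2 - 9y
  ∂F/∂y = -9x + 12y^2

so d/dx[F(x, y(x))] = ∂F/∂x + (∂F/∂y)·y' = 0. Rearranging,
  dy/dx = -(∂F/∂x)/(∂F/∂y) = -(3x^2 - 9y)/(-9x + 12y^2) = (x^2 - 3y)/(3x - 4y^2)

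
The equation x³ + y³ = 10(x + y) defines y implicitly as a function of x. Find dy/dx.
Differentiate both sides with respect to x, treating y as y(x). By the chain rule, any term containing y contributes a factor of y' = dy/dx when we differentiate it.

Move every term to one side and write the relation as F(x, y) = 0. Term by term,
  d/dx[x^3] = 3x^2
  d/dx[-10x] = -10
  d/dx[y^3] = 3y^2·y'
  d/dx[-10y] = -10·y'

The pieces without y' make up ∂F/∂x and the coefficient of y' is ∂F/∂y:
  ∂F/∂x = 3x^2 - 10,
  ∂F/∂y = 3y^2 - 10.

Since d/dx[F] = ∂F/∂x + (∂F/∂y)·y' = 0, solve for y':
  (∂F/∂y)·y' = -∂F/∂x
  dy/dx = -(∂F/∂x)/(∂F/∂y) = -(3x^2 - 10)/(3y^2 - 10) = (10 - 3x^2)/(3y^2 - 10)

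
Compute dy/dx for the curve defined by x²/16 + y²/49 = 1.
Take d/dx of both sides. Since y is implicitly a function of x, the chain rule attaches a y' = dy/dx factor whenever we differentiate through y.

Set F(x, y) = (left side) − (right side), so the curve is F = 0. Differentiating each term of F:
  d/dx[x^2/16] = x/8
  d/dx[y^2/49] = 2y·y'/49
  d/dx[-1] = 0

Collecting, the y'-free part is the partial derivative in x and the y' coefficient is the partial derivative in y:
  ∂F/∂x = x/8
  ∂F/∂y = 2y/49

so d/dx[F(x, y(x))] = ∂F/∂x + (∂F/∂y)·y' = 0. Rearranging,
  dy/dx = -(∂F/∂x)/(∂F/∂y) = -(x/8)/(2y/49) = -49x/(16y)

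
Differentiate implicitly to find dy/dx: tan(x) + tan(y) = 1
Apply d/dx to both sides, remembering that y depends on x. Each occurrence of y therefore brings in a y' = dy/dx via the chain rule.

With F(x, y) equal to the left-hand side minus the right, differentiate F term by term:
  d/dx[tan(x)] = tan(x)^2 + 1
  d/dx[tan(y)] = y'(tan(y)^2 + 1)
  d/dx[-1] = 0
Adding these up, d/dx[F] = 0 becomes
  (tan(x)^2 + 1) + (tan(y)^2 + 1)·y' = 0,
so isolating y',
  dy/dx = -(tan(x)^2 + 1)/(tan(y)^2 + 1) = -cos(y)^2/cos(x)^2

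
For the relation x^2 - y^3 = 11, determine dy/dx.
Differentiate both sides with respect to x, treating y as y(x). By the chain rule, any term containing y contributes a factor of y' = dy/dx when we differentiate it.

Move every term to one side and write the relation as F(x, y) = 0. Term by term,
  d/dx[x^2] = 2x
  d/dx[-y^3] = -3y^2·y'
  d/dx[-11] = 0

The pieces without y' make up ∂F/∂x and the coefficient of y' is ∂F/∂y:
  ∂F/∂x = 2x,
  ∂F/∂y = -3y^2.

Since d/dx[F] = ∂F/∂x + (∂F/∂y)·y' = 0, solve for y':
  (∂F/∂y)·y' = -∂F/∂x
  dy/dx = -(∂F/∂x)/(∂F/∂y) = -(2x)/(-3y^2) = 2x/(3y^2)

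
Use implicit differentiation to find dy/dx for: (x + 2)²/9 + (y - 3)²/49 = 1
Apply d/dx to both sides, remembering that y depends on x. Each occurrence of y therefore brings in a y' = dy/dx via the chain rule.

With F(x, y) equal to the left-hand side minus the right, differentiate F term by term:
  d/dx[(x + 2)^2/9] = 2x/9 + 4/9
  d/dx[(y - 3)^2/49] = 2·y'(y - 3)/49
  d/dx[-1] = 0
Adding these up, d/dx[F] = 0 becomes
  (2x/9 + 4/9) + (2y/49 - 6/49)·y' = 0,
so isolating y',
  dy/dx = -(2x/9 + 4/9)/(2y/49 - 6/49)
        = -(2(x + 2)/9)/(2(y - 3)/49) = 49(-x - 2)/(9(y - 3))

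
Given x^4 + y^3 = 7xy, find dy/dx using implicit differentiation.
Take d/dx of both sides. Since y is implicitly a function of x, the chain rule attaches a y' = dy/dx factor whenever we differentiate through y.

Set F(x, y) = (left side) − (right side), so the curve is F = 0. Differentiating each term of F:
  d/dx[x^4] = 4x^3
  d/dx[-7xy] = -7x·y' - 7y
  d/dx[y^3] = 3y^2·y'

Collecting, the y'-free part is the partial derivative in x and the y' coefficient is the partial derivative in y:
  ∂F/∂x = 4x^3 - 7y
  ∂F/∂y = -7x + 3y^2

so d/dx[F(x, y(x))] = ∂F/∂x + (∂F/∂y)·y' = 0. Rearranging,
  dy/dx = -(∂F/∂x)/(∂F/∂y) = -(4x^3 - 7y)/(-7x + 3y^2) = (4x^3 - 7y)/(7x - 3y^2)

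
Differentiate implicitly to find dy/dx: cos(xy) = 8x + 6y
Take d/dx of both sides. Since y is implicitly a function of x, the chain rule attaches a y' = dy/dx factor whenever we differentiate through y.

Set F(x, y) = (left side) − (right side), so the curve is F = 0. Differentiating each term of F:
  d/dx[-8x] = -8
  d/dx[-6y] = -6·y'
  d/dx[cos(xy)] = -(x·y' + y)·sin(xy)

Collecting, the y'-free part is the partial derivative in x and the y' coefficient is the partial derivative in y:
  ∂F/∂x = -y·sin(xy) - 8
  ∂F/∂y = -x·sin(xy) - 6

so d/dx[F(x, y(x))] = ∂F/∂x + (∂F/∂y)·y' = 0. Rearranging,
  dy/dx = -(∂F/∂x)/(∂F/∂y) = -(-y·sin(xy) - 8)/(-x·sin(xy) - 6) = -(y·sin(xy) + 8)/(x·sin(xy) + 6)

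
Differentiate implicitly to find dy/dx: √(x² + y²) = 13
Apply d/dx to both sides, remembering that y depends on x. Each occurrence of y therefore brings in a y' = dy/dx via the chain rule.

With F(x, y) equal to the left-hand side minus the right, differentiate F term by term:
  d/dx[√(x^2 + y^2)] = (x + y·y')/√(x^2 + y^2)
  d/dx[-13] = 0
Adding these up, d/dx[F] = 0 becomes
  (x/√(x^2 + y^2)) + (y/√(x^2 + y^2))·y' = 0,
so isolating y',
  dy/dx = -(x/√(x^2 + y^2))/(y/√(x^2 + y^2)) = -x/y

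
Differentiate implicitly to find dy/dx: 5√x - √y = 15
Take d/dx of both sides. Since y is implicitly a function of x, the chain rule attaches a y' = dy/dx factor whenever we differentiate through y.

Set F(x, y) = (left side) − (right side), so the curve is F = 0. Differentiating each term of F:
  d/dx[5√(x)] = 5/(2√(x))
  d/dx[-√(y)] = -y'/(2√(y))
  d/dx[-15] = 0

Collecting, the y'-free part is the partial derivative in x and the y' coefficient is the partial derivative in y:
  ∂F/∂x = 5/(2√(x))
  ∂F/∂y = -1/(2√(y))

so d/dx[F(x, y(x))] = ∂F/∂x + (∂F/∂y)·y' = 0. Rearranging,
  dy/dx = -(∂F/∂x)/(∂F/∂y) = -(5/(2√(x)))/(-1/(2√(y))) = 5√(y)/√(x)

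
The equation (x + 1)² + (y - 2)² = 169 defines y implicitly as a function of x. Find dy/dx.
Apply d/dx to both sides, remembering that y depends on x. Each occurrence of y therefore brings in a y' = dy/dx via the chain rule.

With F(x, y) equal to the left-hand side minus the right, differentiate F term by term:
  d/dx[(x + 1)^2] = 2x + 2
  d/dx[(y - 2)^2] = 2·y'(y - 2)
  d/dx[-169] = 0
Adding these up, d/dx[F] = 0 becomes
  (2x + 2) + (2y - 4)·y' = 0,
so isolating y',
  dy/dx = -(2x + 2)/(2y - 4) = (-x - 1)/(y - 2)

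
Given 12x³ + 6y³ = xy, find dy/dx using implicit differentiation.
Differentiate the relation implicitly: treat y = y(x) and apply the chain rule, so every y-derivative picks up a y' = dy/dx factor.

With everything moved to the left-hand side, differentiate term by term:
  d/dx[12x^3] = 36x^2
  d/dx[-xy] = -x·y' - y
  d/dx[6y^3] = 18y^2·y'

Separating the contributions that come from x directly and those that come through y:
  without y':      36x^2 - y
  multiplying y':  -x + 18y^2

so (36x^2 - y) + (-x + 18y^2)·y' = 0, and therefore
  dy/dx = -(36x^2 - y)/(-x + 18y^2) = (36x^2 - y)/(x - 18y^2)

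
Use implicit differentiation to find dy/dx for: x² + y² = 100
Differentiate the relation implicitly: treat y = y(x) and apply the chain rule, so every y-derivative picks up a y' = dy/dx factor.

With everything moved to the left-hand side, differentiate term by term:
  d/dx[x^2] = 2x
  d/dx[y^2] = 2y·y'
  d/dx[-100] = 0

Separating the contributions that come from x directly and those that come through y:
  without y':      2x
  multiplying y':  2y

so (2x) + (2y)·y' = 0, and therefore
  dy/dx = -(2x)/(2y) = -x/y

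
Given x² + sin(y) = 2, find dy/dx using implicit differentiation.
Apply d/dx to both sides, remembering that y depends on x. Each occurrence of y therefore brings in a y' = dy/dx via the chain rule.

With F(x, y) equal to the left-hand side minus the right, differentiate F term by term:
  d/dx[x^2] = 2x
  d/dx[sin(y)] = y'·cos(y)
  d/dx[-2] = 0
Adding these up, d/dx[F] = 0 becomes
  (2x) + (cos(y))·y' = 0,
so isolating y',
  dy/dx = -(2x)/(cos(y)) = -2x/cos(y)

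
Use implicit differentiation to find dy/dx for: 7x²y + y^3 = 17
Differentiate the relation implicitly: treat y = y(x) and apply the chain rule, so every y-derivative picks up a y' = dy/dx factor.

With everything moved to the left-hand side, differentiate term by term:
  d/dx[7x^2y] = 7x^2·y' + 14xy
  d/dx[y^3] = 3y^2·y'
  d/dx[-17] = 0

Separating the contributions that come from x directly and those that come through y:
  without y':      14xy
  multiplying y':  7x^2 + 3y^2

so (14xy) + (7x^2 + 3y^2)·y' = 0, and therefore
  dy/dx = -(14xy)/(7x^2 + 3y^2) = -14xy/(7x^2 + 3y^2)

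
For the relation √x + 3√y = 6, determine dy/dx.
Apply d/dx to both sides, remembering that y depends on x. Each occurrence of y therefore brings in a y' = dy/dx via the chain rule.

With F(x, y) equal to the left-hand side minus the right, differentiate F term by term:
  d/dx[√(x)] = 1/(2√(x))
  d/dx[3√(y)] = 3·y'/(2√(y))
  d/dx[-6] = 0
Adding these up, d/dx[F] = 0 becomes
  (1/(2√(x))) + (3/(2√(y)))·y' = 0,
so isolating y',
  dy/dx = -(1/(2√(x)))/(3/(2√(y))) = -√(y)/(3√(x))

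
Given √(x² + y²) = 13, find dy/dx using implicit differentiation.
Differentiate both sides with respect to x, treating y as y(x). By the chain rule, any term containing y contributes a factor of y' = dy/dx when we differentiate it.

Move every term to one side and write the relation as F(x, y) = 0. Term by term,
  d/dx[√(x^2 + y^2)] = (x + y·y')/√(x^2 + y^2)
  d/dx[-13] = 0

The pieces without y' make up ∂F/∂x and the coefficient of y' is ∂F/∂y:
  ∂F/∂x = x/√(x^2 + y^2),
  ∂F/∂y = y/√(x^2 + y^2).

Since d/dx[F] = ∂F/∂x + (∂F/∂y)·y' = 0, solve for y':
  (∂F/∂y)·y' = -∂F/∂x
  dy/dx = -(∂F/∂x)/(∂F/∂y) = -(x/√(x^2 + y^2))/(y/√(x^2 + y^2)) = -x/y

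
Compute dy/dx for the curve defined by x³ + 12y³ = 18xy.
Take d/dx of both sides. Since y is implicitly a function of x, the chain rule attaches a y' = dy/dx factor whenever we differentiate through y.

Set F(x, y) = (left side) − (right side), so the curve is F = 0. Differentiating each term of F:
  d/dx[x^3] = 3x^2
  d/dx[-18xy] = -18x·y' - 18y
  d/dx[12y^3] = 36y^2·y'

Collecting, the y'-free part is the partial derivative in x and the y' coefficient is the partial derivative in y:
  ∂F/∂x = 3x^2 - 18y
  ∂F/∂y = -18x + 36y^2

so d/dx[F(x, y(x))] = ∂F/∂x + (∂F/∂y)·y' = 0. Rearranging,
  dy/dx = -(∂F/∂x)/(∂F/∂y) = -(3x^2 - 18y)/(-18x + 36y^2) = (x^2/6 - y)/(x - 2y^2)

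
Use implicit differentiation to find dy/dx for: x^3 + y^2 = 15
Take d/dx of both sides. Since y is implicitly a function of x, the chain rule attaches a y' = dy/dx factor whenever we differentiate through y.

Set F(x, y) = (left side) − (right side), so the curve is F = 0. Differentiating each term of F:
  d/dx[x^3] = 3x^2
  d/dx[y^2] = 2y·y'
  d/dx[-15] = 0

Collecting, the y'-free part is the partial derivative in x and the y' coefficient is the partial derivative in y:
  ∂F/∂x = 3x^2
  ∂F/∂y = 2y

so d/dx[F(x, y(x))] = ∂F/∂x + (∂F/∂y)·y' = 0. Rearranging,
  dy/dx = -(∂F/∂x)/(∂F/∂y) = -(3x^2)/(2y) = -3x^2/(2y)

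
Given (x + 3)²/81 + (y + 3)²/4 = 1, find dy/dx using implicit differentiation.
Take d/dx of both sides. Since y is implicitly a function of x, the chain rule attaches a y' = dy/dx factor whenever we differentiate through y.

Set F(x, y) = (left side) − (right side), so the curve is F = 0. Differentiating each term of F:
  d/dx[(x + 3)^2/81] = 2x/81 + 2/27
  d/dx[(y + 3)^2/4] = y'(y + 3)/2
  d/dx[-1] = 0

Collecting, the y'-free part is the partial derivative in x and the y' coefficient is the partial derivative in y:
  ∂F/∂x = 2x/81 + 2/27
  ∂F/∂y = y/2 + 3/2

so d/dx[F(x, y(x))] = ∂F/∂x + (∂F/∂y)·y' = 0. Rearranging,
  dy/dx = -(∂F/∂x)/(∂F/∂y) = -(2x/81 + 2/27)/(y/2 + 3/2)
        = -(2(x + 3)/81)/((y + 3)/2) = 4(-x - 3)/(81(y + 3))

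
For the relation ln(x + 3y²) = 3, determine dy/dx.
Take d/dx of both sides. Since y is implicitly a function of x, the chain rule attaches a y' = dy/dx factor whenever we differentiate through y.

Set F(x, y) = (left side) − (right side), so the curve is F = 0. Differentiating each term of F:
  d/dx[ln(x + 3y^2)] = (6y·y' + 1)/(x + 3y^2)
  d/dx[-3] = 0

Collecting, the y'-free part is the partial derivative in x and the y' coefficient is the partial derivative in y:
  ∂F/∂x = 1/(x + 3y^2)
  ∂F/∂y = 6y/(x + 3y^2)

so d/dx[F(x, y(x))] = ∂F/∂x + (∂F/∂y)·y' = 0. Rearranging,
  dy/dx = -(∂F/∂x)/(∂F/∂y) = -(1/(x + 3y^2))/(6y/(x + 3y^2)) = -1/(6y)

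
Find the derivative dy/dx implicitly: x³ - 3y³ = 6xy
Differentiate the relation implicitly: treat y = y(x) and apply the chain rule, so every y-derivative picks up a y' = dy/dx factor.

With everything moved to the left-hand side, differentiate term by term:
  d/dx[x^3] = 3x^2
  d/dx[-6xy] = -6x·y' - 6y
  d/dx[-3y^3] = -9y^2·y'

Separating the contributions that come from x directly and those that come through y:
  without y':      3x^2 - 6y
  multiplying y':  -6x - 9y^2

so (3x^2 - 6y) + (-6x - 9y^2)·y' = 0, and therefore
  dy/dx = -(3x^2 - 6y)/(-6x - 9y^2) = (x^2 - 2y)/(2x + 3y^2)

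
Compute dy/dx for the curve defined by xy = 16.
Differentiate both sides with respect to x, treating y as y(x). By the chain rule, any term containing y contributes a factor of y' = dy/dx when we differentiate it.

Move every term to one side and write the relation as F(x, y) = 0. Term by term,
  d/dx[xy] = x·y' + y
  d/dx[-16] = 0

The pieces without y' make up ∂F/∂x and the coefficient of y' is ∂F/∂y:
  ∂F/∂x = y,
  ∂F/∂y = x.

Since d/dx[F] = ∂F/∂x + (∂F/∂y)·y' = 0, solve for y':
  (∂F/∂y)·y' = -∂F/∂x
  dy/dx = -(∂F/∂x)/(∂F/∂y) = -(y)/(x) = -y/x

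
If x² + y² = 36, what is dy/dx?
Take d/dx of both sides. Since y is implicitly a function of x, the chain rule attaches a y' = dy/dx factor whenever we differentiate through y.

Set F(x, y) = (left side) − (right side), so the curve is F = 0. Differentiating each term of F:
  d/dx[x^2] = 2x
  d/dx[y^2] = 2y·y'
  d/dx[-36] = 0

Collecting, the y'-free part is the partial derivative in x and the y' coefficient is the partial derivative in y:
  ∂F/∂x = 2x
  ∂F/∂y = 2y

so d/dx[F(x, y(x))] = ∂F/∂x + (∂F/∂y)·y' = 0. Rearranging,
  dy/dx = -(∂F/∂x)/(∂F/∂y) = -(2x)/(2y) = -x/y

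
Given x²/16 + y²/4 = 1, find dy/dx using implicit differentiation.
Differentiate both sides with respect to x, treating y as y(x). By the chain rule, any term containing y contributes a factor of y' = dy/dx when we differentiate it.

Move every term to one side and write the relation as F(x, y) = 0. Term by term,
  d/dx[x^2/16] = x/8
  d/dx[y^2/4] = y·y'/2
  d/dx[-1] = 0

The pieces without y' make up ∂F/∂x and the coefficient of y' is ∂F/∂y:
  ∂F/∂x = x/8,
  ∂F/∂y = y/2.

Since d/dx[F] = ∂F/∂x + (∂F/∂y)·y' = 0, solve for y':
  (∂F/∂y)·y' = -∂F/∂x
  dy/dx = -(∂F/∂x)/(∂F/∂y) = -(x/8)/(y/2) = -x/(4y)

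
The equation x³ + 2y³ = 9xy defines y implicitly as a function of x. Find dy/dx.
Differentiate the relation implicitly: treat y = y(x) and apply the chain rule, so every y-derivative picks up a y' = dy/dx factor.

With everything moved to the left-hand side, differentiate term by term:
  d/dx[x^3] = 3x^2
  d/dx[-9xy] = -9x·y' - 9y
  d/dx[2y^3] = 6y^2·y'

Separating the contributions that come from x directly and those that come through y:
  without y':      3x^2 - 9y
  multiplying y':  -9x + 6y^2

so (3x^2 - 9y) + (-9x + 6y^2)·y' = 0, and therefore
  dy/dx = -(3x^2 - 9y)/(-9x + 6y^2) = (x^2 - 3y)/(3x - 2y^2)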